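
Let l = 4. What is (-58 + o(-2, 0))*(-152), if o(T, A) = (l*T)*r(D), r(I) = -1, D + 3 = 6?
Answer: 7600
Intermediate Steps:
D = 3 (D = -3 + 6 = 3)
o(T, A) = -4*T (o(T, A) = (4*T)*(-1) = -4*T)
(-58 + o(-2, 0))*(-152) = (-58 - 4*(-2))*(-152) = (-58 + 8)*(-152) = -50*(-152) = 7600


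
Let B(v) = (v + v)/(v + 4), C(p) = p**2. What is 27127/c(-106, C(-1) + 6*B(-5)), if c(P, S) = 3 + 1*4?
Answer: 27127/7 ≈ 3875.3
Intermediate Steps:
B(v) = 2*v/(4 + v) (B(v) = (2*v)/(4 + v) = 2*v/(4 + v))
c(P, S) = 7 (c(P, S) = 3 + 4 = 7)
27127/c(-106, C(-1) + 6*B(-5)) = 27127/7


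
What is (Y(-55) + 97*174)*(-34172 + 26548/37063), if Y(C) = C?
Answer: -21306166115024/37063 ≈ -5.7486e+8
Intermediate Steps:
(Y(-55) + 97*174)*(-34172 + 26548/37063) = (-55 + 97*174)*(-34172 + 26548/37063) = (-55 + 16878)*(-34172 + 26548*(1/37063)) = 16823*(-34172 + 26548/37063) = 16823*(-1266490288/37063) = -21306166115024/37063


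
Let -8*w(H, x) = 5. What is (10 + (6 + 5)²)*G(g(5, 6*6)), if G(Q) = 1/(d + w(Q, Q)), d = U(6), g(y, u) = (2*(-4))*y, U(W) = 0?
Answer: -1048/5 ≈ -209.60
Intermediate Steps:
g(y, u) = -8*y
w(H, x) = -5/8 (w(H, x) = -⅛*5 = -5/8)
d = 0
G(Q) = -8/5 (G(Q) = 1/(0 - 5/8) = 1/(-5/8) = -8/5)
(10 + (6 + 5)²)*G(g(5, 6*6)) = (10 + (6 + 5)²)*(-8/5) = (10 + 11²)*(-8/5) = (10 + 121)*(-8/5) = 131*(-8/5) = -1048/5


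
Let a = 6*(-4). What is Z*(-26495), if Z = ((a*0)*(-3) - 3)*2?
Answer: 158970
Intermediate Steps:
a = -24
Z = -6 (Z = (-24*0*(-3) - 3)*2 = (0*(-3) - 3)*2 = (0 - 3)*2 = -3*2 = -6)
Z*(-26495) = -6*(-26495) = 158970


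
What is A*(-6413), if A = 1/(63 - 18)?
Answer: -6413/45 ≈ -142.51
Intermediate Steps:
A = 1/45 ≈ 0.022222
A*(-6413) = (1/45)*(-6413) = -6413/45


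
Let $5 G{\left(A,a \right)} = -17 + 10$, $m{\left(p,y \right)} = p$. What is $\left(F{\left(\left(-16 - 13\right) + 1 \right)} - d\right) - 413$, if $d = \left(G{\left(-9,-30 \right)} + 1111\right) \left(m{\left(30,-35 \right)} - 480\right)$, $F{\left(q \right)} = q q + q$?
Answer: $499663$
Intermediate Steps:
$G{\left(A,a \right)} = - \frac{7}{5}$ ($G{\left(A,a \right)} = \frac{-17 + 10}{5} = \frac{1}{5} \left(-7\right) = - \frac{7}{5}$)
$F{\left(q \right)} = q + q^{2}$ ($F{\left(q \right)} = q^{2} + q = q + q^{2}$)
$d = -499320$ ($d = \left(- \frac{7}{5} + 1111\right) \left(30 - 480\right) = \frac{5548}{5} \left(-450\right) = -499320$)
$\left(F{\left(\left(-16 - 13\right) + 1 \right)} - d\right) - 413 = \left(\left(\left(-16 - 13\right) + 1\right) \left(1 + \left(\left(-16 - 13\right) + 1\right)\right) - -499320\right) - 413 = \left(\left(-29 + 1\right) \left(1 + \left(-29 + 1\right)\right) + 499320\right) - 413 = \left(- 28 \left(1 - 28\right) + 499320\right) - 413 = \left(\left(-28\right) \left(-27\right) + 499320\right) - 413 = \left(756 + 499320\right) - 413 = 500076 - 413 = 499663$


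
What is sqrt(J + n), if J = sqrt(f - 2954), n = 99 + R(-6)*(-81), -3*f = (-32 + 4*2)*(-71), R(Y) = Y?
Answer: sqrt(585 + I*sqrt(3522)) ≈ 24.218 + 1.2253*I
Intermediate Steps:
f = -568 (f = -(-32 + 4*2)*(-71)/3 = -(-32 + 8)*(-71)/3 = -(-8)*(-71) = -1/3*1704 = -568)
n = 585 (n = 99 - 6*(-81) = 99 + 486 = 585)
J = I*sqrt(3522) (J = sqrt(-568 - 2954) = sqrt(-3522) = I*sqrt(3522) ≈ 59.346*I)
sqrt(J + n) = sqrt(I*sqrt(3522) + 585) = sqrt(585 + I*sqrt(3522))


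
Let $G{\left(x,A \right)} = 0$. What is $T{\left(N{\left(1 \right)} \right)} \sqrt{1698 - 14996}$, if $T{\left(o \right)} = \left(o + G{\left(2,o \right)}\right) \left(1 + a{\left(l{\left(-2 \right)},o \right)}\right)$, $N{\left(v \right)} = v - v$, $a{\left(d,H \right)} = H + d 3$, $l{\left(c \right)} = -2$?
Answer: $0$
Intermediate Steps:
$a{\left(d,H \right)} = H + 3 d$
$N{\left(v \right)} = 0$
$T{\left(o \right)} = o \left(-5 + o\right)$ ($T{\left(o \right)} = \left(o + 0\right) \left(1 + \left(o + 3 \left(-2\right)\right)\right) = o \left(1 + \left(o - 6\right)\right) = o \left(1 + \left(-6 + o\right)\right) = o \left(-5 + o\right)$)
$T{\left(N{\left(1 \right)} \right)} \sqrt{1698 - 14996} = 0 \left(-5 + 0\right) \sqrt{1698 - 14996} = 0 \left(-5\right) \sqrt{-13298} = 0 i \sqrt{13298} = 0$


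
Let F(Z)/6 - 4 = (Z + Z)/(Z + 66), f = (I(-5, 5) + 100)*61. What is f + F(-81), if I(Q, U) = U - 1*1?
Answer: 32164/5 ≈ 6432.8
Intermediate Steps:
I(Q, U) = -1 + U (I(Q, U) = U - 1 = -1 + U)
f = 6344 (f = ((-1 + 5) + 100)*61 = (4 + 100)*61 = 104*61 = 6344)
F(Z) = 24 + 12*Z/(66 + Z) (F(Z) = 24 + 6*((Z + Z)/(Z + 66)) = 24 + 6*((2*Z)/(66 + Z)) = 24 + 6*(2*Z/(66 + Z)) = 24 + 12*Z/(66 + Z))
f + F(-81) = 6344 + 36*(44 - 81)/(66 - 81) = 6344 + 36*(-37)/(-15) = 6344 + 36*(-1/15)*(-37) = 6344 + 444/5 = 32164/5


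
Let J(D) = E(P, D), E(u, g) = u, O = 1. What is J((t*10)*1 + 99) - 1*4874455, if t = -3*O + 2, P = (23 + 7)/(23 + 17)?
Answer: -19497817/4 ≈ -4.8745e+6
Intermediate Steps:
P = 3/4 (P = 30/40 = 30*(1/40) = 3/4 ≈ 0.75000)
t = -1 (t = -3*1 + 2 = -3 + 2 = -1)
J(D) = 3/4
J((t*10)*1 + 99) - 1*4874455 = 3/4 - 1*4874455 = 3/4 - 4874455 = -19497817/4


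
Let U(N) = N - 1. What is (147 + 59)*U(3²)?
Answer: 1648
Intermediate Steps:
U(N) = -1 + N
(147 + 59)*U(3²) = (147 + 59)*(-1 + 3²) = 206*(-1 + 9) = 206*8 = 1648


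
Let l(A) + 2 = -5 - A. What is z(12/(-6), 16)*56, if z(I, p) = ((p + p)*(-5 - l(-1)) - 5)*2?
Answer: 3024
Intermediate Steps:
l(A) = -7 - A (l(A) = -2 + (-5 - A) = -7 - A)
z(I, p) = -10 + 4*p (z(I, p) = ((p + p)*(-5 - (-7 - 1*(-1))) - 5)*2 = ((2*p)*(-5 - (-7 + 1)) - 5)*2 = ((2*p)*(-5 - 1*(-6)) - 5)*2 = ((2*p)*(-5 + 6) - 5)*2 = ((2*p)*1 - 5)*2 = (2*p - 5)*2 = (-5 + 2*p)*2 = -10 + 4*p)
z(12/(-6), 16)*56 = (-10 + 4*16)*56 = (-10 + 64)*56 = 54*56 = 3024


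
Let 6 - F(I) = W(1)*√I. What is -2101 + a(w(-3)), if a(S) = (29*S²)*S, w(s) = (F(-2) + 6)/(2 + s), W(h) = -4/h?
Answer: -18805 - 46400*I*√2 ≈ -18805.0 - 65620.0*I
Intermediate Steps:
F(I) = 6 + 4*√I (F(I) = 6 - (-4/1)*√I = 6 - (-4*1)*√I = 6 - (-4)*√I = 6 + 4*√I)
w(s) = (12 + 4*I*√2)/(2 + s) (w(s) = ((6 + 4*√(-2)) + 6)/(2 + s) = ((6 + 4*(I*√2)) + 6)/(2 + s) = ((6 + 4*I*√2) + 6)/(2 + s) = (12 + 4*I*√2)/(2 + s))
a(S) = 29*S³
-2101 + a(w(-3)) = -2101 + 29*(4*(3 + I*√2)/(2 - 3))³ = -2101 + 29*(4*(3 + I*√2)/(-1))³ = -2101 + 29*(4*(-1)*(3 + I*√2))³ = -2101 + 29*(-12 - 4*I*√2)³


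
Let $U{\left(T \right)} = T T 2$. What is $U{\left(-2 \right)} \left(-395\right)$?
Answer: $-3160$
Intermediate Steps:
$U{\left(T \right)} = 2 T^{2}$ ($U{\left(T \right)} = T^{2} \cdot 2 = 2 T^{2}$)
$U{\left(-2 \right)} \left(-395\right) = 2 \left(-2\right)^{2} \left(-395\right) = 2 \cdot 4 \left(-395\right) = 8 \left(-395\right) = -3160$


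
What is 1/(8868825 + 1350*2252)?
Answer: 1/11909025 ≈ 8.3970e-8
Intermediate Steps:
1/(8868825 + 1350*2252) = 1/(8868825 + 3040200) = 1/11909025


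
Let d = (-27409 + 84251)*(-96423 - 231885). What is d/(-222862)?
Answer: 9330841668/111431 ≈ 83737.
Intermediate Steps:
d = -18661683336 (d = 56842*(-328308) = -18661683336)
d/(-222862) = -18661683336/(-222862) = -18661683336*(-1/222862) = 9330841668/111431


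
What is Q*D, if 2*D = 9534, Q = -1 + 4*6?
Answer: 109641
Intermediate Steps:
Q = 23 (Q = -1 + 24 = 23)
D = 4767 (D = (1/2)*9534 = 4767)
Q*D = 23*4767 = 109641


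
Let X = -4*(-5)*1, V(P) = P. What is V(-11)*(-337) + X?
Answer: 3727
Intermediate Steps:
X = 20 (X = 20*1 = 20)
V(-11)*(-337) + X = -11*(-337) + 20 = 3707 + 20 = 3727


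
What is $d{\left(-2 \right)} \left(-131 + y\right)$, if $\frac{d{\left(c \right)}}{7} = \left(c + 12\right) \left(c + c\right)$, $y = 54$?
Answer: $21560$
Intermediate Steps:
$d{\left(c \right)} = 14 c \left(12 + c\right)$ ($d{\left(c \right)} = 7 \left(c + 12\right) \left(c + c\right) = 7 \left(12 + c\right) 2 c = 7 \cdot 2 c \left(12 + c\right) = 14 c \left(12 + c\right)$)
$d{\left(-2 \right)} \left(-131 + y\right) = 14 \left(-2\right) \left(12 - 2\right) \left(-131 + 54\right) = 14 \left(-2\right) 10 \left(-77\right) = \left(-280\right) \left(-77\right) = 21560$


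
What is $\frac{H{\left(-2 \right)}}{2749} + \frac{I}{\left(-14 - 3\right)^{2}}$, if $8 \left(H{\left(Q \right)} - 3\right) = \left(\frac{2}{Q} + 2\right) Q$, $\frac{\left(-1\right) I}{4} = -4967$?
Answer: $\frac{218471707}{3177844} \approx 68.748$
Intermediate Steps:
$I = 19868$ ($I = \left(-4\right) \left(-4967\right) = 19868$)
$H{\left(Q \right)} = 3 + \frac{Q \left(2 + \frac{2}{Q}\right)}{8}$ ($H{\left(Q \right)} = 3 + \frac{\left(\frac{2}{Q} + 2\right) Q}{8} = 3 + \frac{\left(2 + \frac{2}{Q}\right) Q}{8} = 3 + \frac{Q \left(2 + \frac{2}{Q}\right)}{8}$)
$\frac{H{\left(-2 \right)}}{2749} + \frac{I}{\left(-14 - 3\right)^{2}} = \frac{\frac{13}{4} + \frac{1}{4} \left(-2\right)}{2749} + \frac{19868}{\left(-14 - 3\right)^{2}} = \left(\frac{13}{4} - \frac{1}{2}\right) \frac{1}{2749} + \frac{19868}{\left(-17\right)^{2}} = \frac{11}{4} \cdot \frac{1}{2749} + \frac{19868}{289} = \frac{11}{10996} + 19868 \cdot \frac{1}{289} = \frac{11}{10996} + \frac{19868}{289} = \frac{218471707}{3177844}$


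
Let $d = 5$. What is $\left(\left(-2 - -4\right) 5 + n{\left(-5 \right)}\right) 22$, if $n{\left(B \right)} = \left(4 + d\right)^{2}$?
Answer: $2002$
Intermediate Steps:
$n{\left(B \right)} = 81$ ($n{\left(B \right)} = \left(4 + 5\right)^{2} = 9^{2} = 81$)
$\left(\left(-2 - -4\right) 5 + n{\left(-5 \right)}\right) 22 = \left(\left(-2 - -4\right) 5 + 81\right) 22 = \left(\left(-2 + 4\right) 5 + 81\right) 22 = \left(2 \cdot 5 + 81\right) 22 = \left(10 + 81\right) 22 = 91 \cdot 22 = 2002$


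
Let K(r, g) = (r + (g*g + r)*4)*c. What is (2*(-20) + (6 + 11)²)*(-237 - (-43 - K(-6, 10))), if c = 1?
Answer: 43824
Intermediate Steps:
K(r, g) = 4*g² + 5*r (K(r, g) = (r + (g*g + r)*4)*1 = (r + (g² + r)*4)*1 = (r + (r + g²)*4)*1 = (r + (4*r + 4*g²))*1 = (4*g² + 5*r)*1 = 4*g² + 5*r)
(2*(-20) + (6 + 11)²)*(-237 - (-43 - K(-6, 10))) = (2*(-20) + (6 + 11)²)*(-237 - (-43 - (4*10² + 5*(-6)))) = (-40 + 17²)*(-237 - (-43 - (4*100 - 30))) = (-40 + 289)*(-237 - (-43 - (400 - 30))) = 249*(-237 - (-43 - 1*370)) = 249*(-237 - (-43 - 370)) = 249*(-237 - 1*(-413)) = 249*(-237 + 413) = 249*176 = 43824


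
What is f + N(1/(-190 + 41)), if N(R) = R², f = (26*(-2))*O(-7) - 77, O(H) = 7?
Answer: -9790640/22201 ≈ -441.00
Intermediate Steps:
f = -441 (f = (26*(-2))*7 - 77 = -52*7 - 77 = -364 - 77 = -441)
f + N(1/(-190 + 41)) = -441 + (1/(-190 + 41))² = -441 + (1/(-149))² = -441 + (-1/149)² = -441 + 1/22201 = -9790640/22201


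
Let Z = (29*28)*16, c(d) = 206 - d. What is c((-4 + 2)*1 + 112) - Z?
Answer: -12896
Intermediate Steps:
Z = 12992 (Z = 812*16 = 12992)
c((-4 + 2)*1 + 112) - Z = (206 - ((-4 + 2)*1 + 112)) - 1*12992 = (206 - (-2*1 + 112)) - 12992 = (206 - (-2 + 112)) - 12992 = (206 - 1*110) - 12992 = (206 - 110) - 12992 = 96 - 12992 = -12896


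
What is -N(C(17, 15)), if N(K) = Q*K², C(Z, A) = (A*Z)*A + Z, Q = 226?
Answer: -3335977864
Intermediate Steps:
C(Z, A) = Z + Z*A² (C(Z, A) = Z*A² + Z = Z + Z*A²)
N(K) = 226*K²
-N(C(17, 15)) = -226*(17*(1 + 15²))² = -226*(17*(1 + 225))² = -226*(17*226)² = -226*3842² = -226*14760964 = -1*3335977864 = -3335977864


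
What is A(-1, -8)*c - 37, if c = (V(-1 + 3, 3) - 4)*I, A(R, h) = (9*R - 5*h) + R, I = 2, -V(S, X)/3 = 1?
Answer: -457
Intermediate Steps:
V(S, X) = -3 (V(S, X) = -3*1 = -3)
A(R, h) = -5*h + 10*R (A(R, h) = (-5*h + 9*R) + R = -5*h + 10*R)
c = -14 (c = (-3 - 4)*2 = -7*2 = -14)
A(-1, -8)*c - 37 = (-5*(-8) + 10*(-1))*(-14) - 37 = (40 - 10)*(-14) - 37 = 30*(-14) - 37 = -420 - 37 = -457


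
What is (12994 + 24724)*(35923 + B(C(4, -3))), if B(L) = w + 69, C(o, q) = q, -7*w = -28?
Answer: 1357697128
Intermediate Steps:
w = 4 (w = -1/7*(-28) = 4)
B(L) = 73 (B(L) = 4 + 69 = 73)
(12994 + 24724)*(35923 + B(C(4, -3))) = (12994 + 24724)*(35923 + 73) = 37718*35996 = 1357697128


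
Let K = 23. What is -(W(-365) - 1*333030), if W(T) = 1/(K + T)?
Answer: 113896261/342 ≈ 3.3303e+5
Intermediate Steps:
W(T) = 1/(23 + T)
-(W(-365) - 1*333030) = -(1/(23 - 365) - 1*333030) = -(1/(-342) - 333030) = -(-1/342 - 333030) = -1*(-113896261/342) = 113896261/342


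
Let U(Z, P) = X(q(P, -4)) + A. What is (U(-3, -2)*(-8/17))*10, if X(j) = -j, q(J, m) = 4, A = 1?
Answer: 240/17 ≈ 14.118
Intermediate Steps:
U(Z, P) = -3 (U(Z, P) = -1*4 + 1 = -4 + 1 = -3)
(U(-3, -2)*(-8/17))*10 = -(-24)/17*10 = -3*(-8/17)*10 = (24/17)*10 = 240/17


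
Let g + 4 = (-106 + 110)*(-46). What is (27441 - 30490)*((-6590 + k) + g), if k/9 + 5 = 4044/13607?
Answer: 282959899085/13607 ≈ 2.0795e+7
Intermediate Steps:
k = -575919/13607 (k = -45 + 9*(4044/13607) = -45 + 36396/13607 = -575919/13607 ≈ -42.325)
g = -188 (g = -4 + (-106 + 110)*(-46) = -4 + 4*(-46) = -4 - 184 = -188)
(27441 - 30490)*((-6590 + k) + g) = (27441 - 30490)*((-6590 - 575919/13607) - 188) = -3049*(-90246049/13607 - 188) = -3049*(-92804165/13607) = 282959899085/13607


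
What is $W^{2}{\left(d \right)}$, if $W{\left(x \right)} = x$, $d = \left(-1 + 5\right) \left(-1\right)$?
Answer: $16$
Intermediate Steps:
$d = -4$ ($d = 4 \left(-1\right) = -4$)
$W^{2}{\left(d \right)} = \left(-4\right)^{2} = 16$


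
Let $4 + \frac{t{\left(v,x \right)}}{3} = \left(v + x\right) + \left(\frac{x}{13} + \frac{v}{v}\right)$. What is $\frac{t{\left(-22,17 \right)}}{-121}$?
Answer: $\frac{261}{1573} \approx 0.16593$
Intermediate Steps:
$t{\left(v,x \right)} = -9 + 3 v + \frac{42 x}{13}$ ($t{\left(v,x \right)} = -12 + 3 \left(\left(v + x\right) + \left(\frac{x}{13} + \frac{v}{v}\right)\right) = -12 + 3 \left(\left(v + x\right) + \left(x \frac{1}{13} + 1\right)\right) = -12 + 3 \left(\left(v + x\right) + \left(\frac{x}{13} + 1\right)\right) = -12 + 3 \left(\left(v + x\right) + \left(1 + \frac{x}{13}\right)\right) = -12 + 3 \left(1 + v + \frac{14 x}{13}\right) = -12 + \left(3 + 3 v + \frac{42 x}{13}\right) = -9 + 3 v + \frac{42 x}{13}$)
$\frac{t{\left(-22,17 \right)}}{-121} = \frac{-9 + 3 \left(-22\right) + \frac{42}{13} \cdot 17}{-121} = \left(-9 - 66 + \frac{714}{13}\right) \left(- \frac{1}{121}\right) = \left(- \frac{261}{13}\right) \left(- \frac{1}{121}\right) = \frac{261}{1573}$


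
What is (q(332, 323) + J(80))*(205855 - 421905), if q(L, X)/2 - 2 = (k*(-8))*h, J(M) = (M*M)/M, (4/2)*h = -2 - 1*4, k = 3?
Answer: -49259400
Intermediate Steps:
h = -3 (h = (-2 - 1*4)/2 = (-2 - 4)/2 = (½)*(-6) = -3)
J(M) = M (J(M) = M²/M = M)
q(L, X) = 148 (q(L, X) = 4 + 2*((3*(-8))*(-3)) = 4 + 2*(-24*(-3)) = 4 + 2*72 = 4 + 144 = 148)
(q(332, 323) + J(80))*(205855 - 421905) = (148 + 80)*(205855 - 421905) = 228*(-216050) = -49259400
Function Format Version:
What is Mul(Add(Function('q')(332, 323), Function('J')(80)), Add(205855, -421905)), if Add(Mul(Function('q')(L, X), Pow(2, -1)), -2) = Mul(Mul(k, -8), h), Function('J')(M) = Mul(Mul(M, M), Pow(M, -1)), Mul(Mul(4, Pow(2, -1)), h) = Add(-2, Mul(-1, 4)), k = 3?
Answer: -49259400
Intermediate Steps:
h = -3 (h = Mul(Rational(1, 2), Add(-2, Mul(-1, 4))) = Mul(Rational(1, 2), Add(-2, -4)) = Mul(Rational(1, 2), -6) = -3)
Function('J')(M) = M (Function('J')(M) = Mul(Pow(M, 2), Pow(M, -1)) = M)
Function('q')(L, X) = 148 (Function('q')(L, X) = Add(4, Mul(2, Mul(Mul(3, -8), -3))) = Add(4, Mul(2, Mul(-24, -3))) = Add(4, Mul(2, 72)) = Add(4, 144) = 148)
Mul(Add(Function('q')(332, 323), Function('J')(80)), Add(205855, -421905)) = Mul(Add(148, 80), Add(205855, -421905)) = Mul(228, -216050) = -49259400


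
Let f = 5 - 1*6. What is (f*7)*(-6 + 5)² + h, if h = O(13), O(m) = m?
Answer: 6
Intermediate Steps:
h = 13
f = -1 (f = 5 - 6 = -1)
(f*7)*(-6 + 5)² + h = (-1*7)*(-6 + 5)² + 13 = -7*(-1)² + 13 = -7*1 + 13 = -7 + 13 = 6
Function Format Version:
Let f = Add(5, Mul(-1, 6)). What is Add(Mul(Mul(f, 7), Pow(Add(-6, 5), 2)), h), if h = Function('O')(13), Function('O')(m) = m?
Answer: 6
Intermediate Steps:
h = 13
f = -1 (f = Add(5, -6) = -1)
Add(Mul(Mul(f, 7), Pow(Add(-6, 5), 2)), h) = Add(Mul(Mul(-1, 7), Pow(Add(-6, 5), 2)), 13) = Add(Mul(-7, Pow(-1, 2)), 13) = Add(Mul(-7, 1), 13) = Add(-7, 13) = 6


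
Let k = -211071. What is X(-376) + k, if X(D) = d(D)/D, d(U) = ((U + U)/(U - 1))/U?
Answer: -14959868195/70876 ≈ -2.1107e+5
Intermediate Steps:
d(U) = 2/(-1 + U) (d(U) = ((2*U)/(-1 + U))/U = (2*U/(-1 + U))/U = 2/(-1 + U))
X(D) = 2/(D*(-1 + D)) (X(D) = (2/(-1 + D))/D = 2/(D*(-1 + D)))
X(-376) + k = 2/(-376*(-1 - 376)) - 211071 = 2*(-1/376)/(-377) - 211071 = 2*(-1/376)*(-1/377) - 211071 = 1/70876 - 211071 = -14959868195/70876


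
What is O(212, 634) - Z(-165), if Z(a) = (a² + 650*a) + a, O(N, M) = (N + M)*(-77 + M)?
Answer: 551412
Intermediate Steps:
O(N, M) = (-77 + M)*(M + N) (O(N, M) = (M + N)*(-77 + M) = (-77 + M)*(M + N))
Z(a) = a² + 651*a
O(212, 634) - Z(-165) = (634² - 77*634 - 77*212 + 634*212) - (-165)*(651 - 165) = (401956 - 48818 - 16324 + 134408) - (-165)*486 = 471222 - 1*(-80190) = 471222 + 80190 = 551412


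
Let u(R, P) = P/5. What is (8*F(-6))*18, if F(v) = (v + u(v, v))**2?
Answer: 186624/25 ≈ 7465.0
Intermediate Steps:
u(R, P) = P/5 (u(R, P) = P*(1/5) = P/5)
F(v) = 36*v**2/25 (F(v) = (v + v/5)**2 = (6*v/5)**2 = 36*v**2/25)
(8*F(-6))*18 = (8*((36/25)*(-6)**2))*18 = (8*((36/25)*36))*18 = (8*(1296/25))*18 = (10368/25)*18 = 186624/25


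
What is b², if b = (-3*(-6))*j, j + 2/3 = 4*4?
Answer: 76176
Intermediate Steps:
j = 46/3 (j = -⅔ + 4*4 = -⅔ + 16 = 46/3 ≈ 15.333)
b = 276 (b = -3*(-6)*(46/3) = 18*(46/3) = 276)
b² = 276² = 76176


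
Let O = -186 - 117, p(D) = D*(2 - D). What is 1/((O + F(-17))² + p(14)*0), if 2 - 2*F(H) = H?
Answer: 4/344569 ≈ 1.1609e-5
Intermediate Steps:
F(H) = 1 - H/2
O = -303
1/((O + F(-17))² + p(14)*0) = 1/((-303 + (1 - ½*(-17)))² + (14*(2 - 1*14))*0) = 1/((-303 + (1 + 17/2))² + (14*(2 - 14))*0) = 1/((-303 + 19/2)² + (14*(-12))*0) = 1/((-587/2)² - 168*0) = 1/(344569/4 + 0) = 1/(344569/4) = 4/344569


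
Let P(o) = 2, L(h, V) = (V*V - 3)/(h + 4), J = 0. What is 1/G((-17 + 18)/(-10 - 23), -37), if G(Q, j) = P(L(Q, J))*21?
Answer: 1/42 ≈ 0.023810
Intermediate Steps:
L(h, V) = (-3 + V**2)/(4 + h) (L(h, V) = (V**2 - 3)/(4 + h) = (-3 + V**2)/(4 + h))
G(Q, j) = 42 (G(Q, j) = 2*21 = 42)
1/G((-17 + 18)/(-10 - 23), -37) = 1/42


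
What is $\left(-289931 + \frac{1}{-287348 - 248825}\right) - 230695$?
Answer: $- \frac{279145604299}{536173} \approx -5.2063 \cdot 10^{5}$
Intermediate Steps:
$\left(-289931 + \frac{1}{-287348 - 248825}\right) - 230695 = \left(-289931 + \frac{1}{-536173}\right) - 230695 = \left(-289931 - \frac{1}{536173}\right) - 230695 = - \frac{155453174064}{536173} - 230695 = - \frac{279145604299}{536173}$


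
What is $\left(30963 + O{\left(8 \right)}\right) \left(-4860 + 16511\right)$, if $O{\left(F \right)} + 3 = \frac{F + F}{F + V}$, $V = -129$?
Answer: $\frac{43646323744}{121} \approx 3.6071 \cdot 10^{8}$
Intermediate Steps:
$O{\left(F \right)} = -3 + \frac{2 F}{-129 + F}$ ($O{\left(F \right)} = -3 + \frac{F + F}{F - 129} = -3 + \frac{2 F}{-129 + F}$)
$\left(30963 + O{\left(8 \right)}\right) \left(-4860 + 16511\right) = \left(30963 + \frac{387 - 8}{-129 + 8}\right) \left(-4860 + 16511\right) = \left(30963 + \frac{387 - 8}{-121}\right) 11651 = \left(30963 - \frac{379}{121}\right) 11651 = \frac{3746144}{121} \cdot 11651 = \frac{43646323744}{121}$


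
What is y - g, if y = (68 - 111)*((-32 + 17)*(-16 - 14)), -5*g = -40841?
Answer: -137591/5 ≈ -27518.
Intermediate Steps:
g = 40841/5 (g = -⅕*(-40841) = 40841/5 ≈ 8168.2)
y = -19350 (y = -(-645)*(-30) = -43*450 = -19350)
y - g = -19350 - 1*40841/5 = -19350 - 40841/5 = -137591/5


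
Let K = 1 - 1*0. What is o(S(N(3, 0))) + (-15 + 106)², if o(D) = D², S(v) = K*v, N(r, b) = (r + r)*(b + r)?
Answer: 8605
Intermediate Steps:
K = 1 (K = 1 + 0 = 1)
N(r, b) = 2*r*(b + r) (N(r, b) = (2*r)*(b + r) = 2*r*(b + r))
S(v) = v (S(v) = 1*v = v)
o(S(N(3, 0))) + (-15 + 106)² = (2*3*(0 + 3))² + (-15 + 106)² = (2*3*3)² + 91² = 18² + 8281 = 324 + 8281 = 8605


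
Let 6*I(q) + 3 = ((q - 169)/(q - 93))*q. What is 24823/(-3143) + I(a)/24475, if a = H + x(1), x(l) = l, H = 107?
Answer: -552522331/69931750 ≈ -7.9009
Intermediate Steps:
a = 108 (a = 107 + 1 = 108)
I(q) = -½ + q*(-169 + q)/(6*(-93 + q)) (I(q) = -½ + (((q - 169)/(q - 93))*q)/6 = -½ + (((-169 + q)/(-93 + q))*q)/6 = -½ + (q*(-169 + q)/(-93 + q))/6 = -½ + q*(-169 + q)/(6*(-93 + q)))
24823/(-3143) + I(a)/24475 = 24823/(-3143) + ((279 + 108² - 172*108)/(6*(-93 + 108)))/24475 = 24823*(-1/3143) + ((⅙)*(279 + 11664 - 18576)/15)*(1/24475) = -24823/3143 + ((⅙)*(1/15)*(-6633))*(1/24475) = -24823/3143 - 737/10*1/24475 = -24823/3143 - 67/22250 = -552522331/69931750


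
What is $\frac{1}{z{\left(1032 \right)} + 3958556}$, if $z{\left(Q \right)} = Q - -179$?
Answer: $\frac{1}{3959767} \approx 2.5254 \cdot 10^{-7}$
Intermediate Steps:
$z{\left(Q \right)} = 179 + Q$ ($z{\left(Q \right)} = Q + 179 = 179 + Q$)
$\frac{1}{z{\left(1032 \right)} + 3958556} = \frac{1}{\left(179 + 1032\right) + 3958556} = \frac{1}{1211 + 3958556} = \frac{1}{3959767}$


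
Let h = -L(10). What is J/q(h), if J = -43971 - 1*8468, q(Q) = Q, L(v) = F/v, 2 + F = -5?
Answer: -524390/7 ≈ -74913.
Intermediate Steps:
F = -7 (F = -2 - 5 = -7)
L(v) = -7/v
h = 7/10 (h = -(-7)/10 = -1*(-7/10) = 7/10 ≈ 0.70000)
J = -52439 (J = -43971 - 8468 = -52439)
J/q(h) = -52439/7/10 = -52439*10/7 = -524390/7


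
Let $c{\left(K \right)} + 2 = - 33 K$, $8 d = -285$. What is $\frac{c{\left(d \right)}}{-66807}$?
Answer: $- \frac{9389}{534456} \approx -0.017567$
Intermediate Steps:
$d = - \frac{285}{8}$ ($d = \frac{1}{8} \left(-285\right) = - \frac{285}{8} \approx -35.625$)
$c{\left(K \right)} = -2 - 33 K$
$\frac{c{\left(d \right)}}{-66807} = \frac{-2 - - \frac{9405}{8}}{-66807} = \left(-2 + \frac{9405}{8}\right) \left(- \frac{1}{66807}\right) = \frac{9389}{8} \left(- \frac{1}{66807}\right) = - \frac{9389}{534456}$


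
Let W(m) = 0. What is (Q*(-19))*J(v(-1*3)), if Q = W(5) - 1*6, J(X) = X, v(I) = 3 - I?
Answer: 684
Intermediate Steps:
Q = -6 (Q = 0 - 1*6 = 0 - 6 = -6)
(Q*(-19))*J(v(-1*3)) = (-6*(-19))*(3 - (-1)*3) = 114*(3 - 1*(-3)) = 114*(3 + 3) = 114*6 = 684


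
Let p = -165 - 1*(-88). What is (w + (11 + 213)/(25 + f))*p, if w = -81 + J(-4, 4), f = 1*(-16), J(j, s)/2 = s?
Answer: 33341/9 ≈ 3704.6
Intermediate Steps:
J(j, s) = 2*s
f = -16
w = -73 (w = -81 + 2*4 = -81 + 8 = -73)
p = -77 (p = -165 + 88 = -77)
(w + (11 + 213)/(25 + f))*p = (-73 + (11 + 213)/(25 - 16))*(-77) = (-73 + 224/9)*(-77) = -433/9*(-77) = 33341/9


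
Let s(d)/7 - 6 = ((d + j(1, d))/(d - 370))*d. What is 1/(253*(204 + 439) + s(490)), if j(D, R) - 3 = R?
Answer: 12/2289821 ≈ 5.2406e-6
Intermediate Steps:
j(D, R) = 3 + R
s(d) = 42 + 7*d*(3 + 2*d)/(-370 + d) (s(d) = 42 + 7*(((d + (3 + d))/(d - 370))*d) = 42 + 7*(((3 + 2*d)/(-370 + d))*d) = 42 + 7*(d*(3 + 2*d)/(-370 + d)) = 42 + 7*d*(3 + 2*d)/(-370 + d))
1/(253*(204 + 439) + s(490)) = 1/(253*(204 + 439) + 7*(-2220 + 2*490² + 9*490)/(-370 + 490)) = 1/(253*643 + 7*(-2220 + 2*240100 + 4410)/120) = 1/(162679 + 7*(1/120)*(-2220 + 480200 + 4410)) = 1/(162679 + 7*(1/120)*482390) = 1/(162679 + 337673/12) = 1/(2289821/12) = 12/2289821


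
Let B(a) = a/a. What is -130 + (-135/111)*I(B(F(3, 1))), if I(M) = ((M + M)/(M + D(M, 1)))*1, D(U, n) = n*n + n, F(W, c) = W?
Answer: -4840/37 ≈ -130.81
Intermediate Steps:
B(a) = 1
D(U, n) = n + n² (D(U, n) = n² + n = n + n²)
I(M) = 2*M/(2 + M) (I(M) = ((M + M)/(M + 1*(1 + 1)))*1 = ((2*M)/(M + 1*2))*1 = ((2*M)/(M + 2))*1 = ((2*M)/(2 + M))*1 = (2*M/(2 + M))*1 = 2*M/(2 + M))
-130 + (-135/111)*I(B(F(3, 1))) = -130 + (-135/111)*(2*1/(2 + 1)) = -130 + (-135*1/111)*(2*1/3) = -130 - 90/(37*3) = -130 - 45/37*⅔ = -130 - 30/37 = -4840/37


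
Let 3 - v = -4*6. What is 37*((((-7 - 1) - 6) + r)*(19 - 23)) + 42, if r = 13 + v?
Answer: -3806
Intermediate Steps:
v = 27 (v = 3 - (-4)*6 = 3 - 1*(-24) = 3 + 24 = 27)
r = 40 (r = 13 + 27 = 40)
37*((((-7 - 1) - 6) + r)*(19 - 23)) + 42 = 37*((((-7 - 1) - 6) + 40)*(19 - 23)) + 42 = 37*(((-8 - 6) + 40)*(-4)) + 42 = 37*((-14 + 40)*(-4)) + 42 = 37*(26*(-4)) + 42 = 37*(-104) + 42 = -3848 + 42 = -3806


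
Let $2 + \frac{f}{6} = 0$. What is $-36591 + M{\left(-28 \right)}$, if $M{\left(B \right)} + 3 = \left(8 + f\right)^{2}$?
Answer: $-36578$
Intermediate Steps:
$f = -12$ ($f = -12 + 6 \cdot 0 = -12 + 0 = -12$)
$M{\left(B \right)} = 13$ ($M{\left(B \right)} = -3 + \left(8 - 12\right)^{2} = -3 + \left(-4\right)^{2} = -3 + 16 = 13$)
$-36591 + M{\left(-28 \right)} = -36591 + 13 = -36578$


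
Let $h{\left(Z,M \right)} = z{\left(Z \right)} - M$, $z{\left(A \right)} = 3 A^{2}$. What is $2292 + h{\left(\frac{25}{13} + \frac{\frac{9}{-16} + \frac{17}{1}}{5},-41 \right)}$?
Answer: $\frac{2611469483}{1081600} \approx 2414.4$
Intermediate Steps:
$h{\left(Z,M \right)} = - M + 3 Z^{2}$ ($h{\left(Z,M \right)} = 3 Z^{2} - M = - M + 3 Z^{2}$)
$2292 + h{\left(\frac{25}{13} + \frac{\frac{9}{-16} + \frac{17}{1}}{5},-41 \right)} = 2292 - \left(-41 - 3 \left(\frac{25}{13} + \frac{\frac{9}{-16} + \frac{17}{1}}{5}\right)^{2}\right) = 2292 + \left(41 + 3 \left(25 \cdot \frac{1}{13} + \left(9 \left(- \frac{1}{16}\right) + 17 \cdot 1\right) \frac{1}{5}\right)^{2}\right) = 2292 + \left(41 + 3 \left(\frac{25}{13} + \left(- \frac{9}{16} + 17\right) \frac{1}{5}\right)^{2}\right) = 2292 + \left(41 + 3 \left(\frac{25}{13} + \frac{263}{16} \cdot \frac{1}{5}\right)^{2}\right) = 2292 + \left(41 + 3 \left(\frac{25}{13} + \frac{263}{80}\right)^{2}\right) = 2292 + \left(41 + 3 \left(\frac{5419}{1040}\right)^{2}\right) = 2292 + \left(41 + 3 \cdot \frac{29365561}{1081600}\right) = 2292 + \left(41 + \frac{88096683}{1081600}\right) = 2292 + \frac{132442283}{1081600} = \frac{2611469483}{1081600}$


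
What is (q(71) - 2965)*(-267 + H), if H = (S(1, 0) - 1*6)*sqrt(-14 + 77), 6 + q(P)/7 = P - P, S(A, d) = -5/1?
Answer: 802869 + 99231*sqrt(7) ≈ 1.0654e+6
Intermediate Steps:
S(A, d) = -5 (S(A, d) = -5*1 = -5)
q(P) = -42 (q(P) = -42 + 7*(P - P) = -42 + 7*0 = -42 + 0 = -42)
H = -33*sqrt(7) (H = (-5 - 1*6)*sqrt(-14 + 77) = (-5 - 6)*sqrt(63) = -33*sqrt(7) ≈ -87.310)
(q(71) - 2965)*(-267 + H) = (-42 - 2965)*(-267 - 33*sqrt(7)) = -3007*(-267 - 33*sqrt(7)) = 802869 + 99231*sqrt(7)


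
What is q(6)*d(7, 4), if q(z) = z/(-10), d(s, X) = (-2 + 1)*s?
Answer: 21/5 ≈ 4.2000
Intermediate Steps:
d(s, X) = -s
q(z) = -z/10 (q(z) = z*(-⅒) = -z/10)
q(6)*d(7, 4) = (-⅒*6)*(-1*7) = -⅗*(-7) = 21/5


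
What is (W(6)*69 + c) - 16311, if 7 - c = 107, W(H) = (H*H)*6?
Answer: -1507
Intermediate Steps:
W(H) = 6*H² (W(H) = H²*6 = 6*H²)
c = -100 (c = 7 - 1*107 = 7 - 107 = -100)
(W(6)*69 + c) - 16311 = ((6*6²)*69 - 100) - 16311 = ((6*36)*69 - 100) - 16311 = (216*69 - 100) - 16311 = (14904 - 100) - 16311 = 14804 - 16311 = -1507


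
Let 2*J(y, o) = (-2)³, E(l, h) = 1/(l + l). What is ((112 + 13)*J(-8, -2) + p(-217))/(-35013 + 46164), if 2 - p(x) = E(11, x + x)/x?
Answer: -2377451/53234874 ≈ -0.044660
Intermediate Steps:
E(l, h) = 1/(2*l)
J(y, o) = -4 (J(y, o) = (½)*(-2)³ = (½)*(-8) = -4)
p(x) = 2 - 1/(22*x) (p(x) = 2 - (½)/11/x = 2 - (½)*(1/11)/x = 2 - 1/(22*x))
((112 + 13)*J(-8, -2) + p(-217))/(-35013 + 46164) = ((112 + 13)*(-4) + (2 - 1/22/(-217)))/(-35013 + 46164) = (125*(-4) + (2 - 1/22*(-1/217)))/11151 = (-500 + (2 + 1/4774))*(1/11151) = (-500 + 9549/4774)*(1/11151) = -2377451/4774*1/11151 = -2377451/53234874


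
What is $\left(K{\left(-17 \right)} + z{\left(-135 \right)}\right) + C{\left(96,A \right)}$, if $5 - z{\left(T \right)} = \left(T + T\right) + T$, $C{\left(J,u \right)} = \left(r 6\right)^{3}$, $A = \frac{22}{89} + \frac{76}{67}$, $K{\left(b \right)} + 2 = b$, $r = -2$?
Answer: $-1337$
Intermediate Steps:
$K{\left(b \right)} = -2 + b$
$A = \frac{8238}{5963}$ ($A = 22 \cdot \frac{1}{89} + 76 \cdot \frac{1}{67} = \frac{22}{89} + \frac{76}{67} = \frac{8238}{5963} \approx 1.3815$)
$C{\left(J,u \right)} = -1728$ ($C{\left(J,u \right)} = \left(\left(-2\right) 6\right)^{3} = \left(-12\right)^{3} = -1728$)
$z{\left(T \right)} = 5 - 3 T$ ($z{\left(T \right)} = 5 - \left(\left(T + T\right) + T\right) = 5 - \left(2 T + T\right) = 5 - 3 T$)
$\left(K{\left(-17 \right)} + z{\left(-135 \right)}\right) + C{\left(96,A \right)} = \left(\left(-2 - 17\right) + \left(5 - -405\right)\right) - 1728 = \left(-19 + \left(5 + 405\right)\right) - 1728 = \left(-19 + 410\right) - 1728 = 391 - 1728 = -1337$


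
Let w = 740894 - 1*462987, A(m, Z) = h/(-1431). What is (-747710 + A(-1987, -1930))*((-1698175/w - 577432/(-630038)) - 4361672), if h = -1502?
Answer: 408565760536041986124123412/125278304868423 ≈ 3.2613e+12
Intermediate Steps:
A(m, Z) = 1502/1431 (A(m, Z) = -1502/(-1431) = -1502*(-1/1431) = 1502/1431)
w = 277907 (w = 740894 - 462987 = 277907)
(-747710 + A(-1987, -1930))*((-1698175/w - 577432/(-630038)) - 4361672) = (-747710 + 1502/1431)*((-1698175/277907 - 577432/(-630038)) - 4361672) = -1069971508*((-1698175*1/277907 - 577432*(-1/630038)) - 4361672)/1431 = -1069971508*((-1698175/277907 + 288716/315019) - 4361672)/1431 = -1069971508*(-454721192913/87545985233 - 4361672)/1431 = -1069971508/1431*(-381847327224382489/87545985233) = 408565760536041986124123412/125278304868423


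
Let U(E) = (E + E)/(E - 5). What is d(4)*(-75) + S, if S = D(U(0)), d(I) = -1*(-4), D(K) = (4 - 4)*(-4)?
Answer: -300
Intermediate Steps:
U(E) = 2*E/(-5 + E) (U(E) = (2*E)/(-5 + E) = 2*E/(-5 + E))
D(K) = 0 (D(K) = 0*(-4) = 0)
d(I) = 4
S = 0
d(4)*(-75) + S = 4*(-75) + 0 = -300 + 0 = -300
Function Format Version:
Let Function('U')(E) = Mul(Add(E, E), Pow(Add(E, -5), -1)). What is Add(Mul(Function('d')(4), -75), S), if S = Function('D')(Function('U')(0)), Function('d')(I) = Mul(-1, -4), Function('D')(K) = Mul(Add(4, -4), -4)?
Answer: -300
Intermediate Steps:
Function('U')(E) = Mul(2, E, Pow(Add(-5, E), -1)) (Function('U')(E) = Mul(Mul(2, E), Pow(Add(-5, E), -1)) = Mul(2, E, Pow(Add(-5, E), -1)))
Function('D')(K) = 0 (Function('D')(K) = Mul(0, -4) = 0)
Function('d')(I) = 4
S = 0
Add(Mul(Function('d')(4), -75), S) = Add(Mul(4, -75), 0) = Add(-300, 0) = -300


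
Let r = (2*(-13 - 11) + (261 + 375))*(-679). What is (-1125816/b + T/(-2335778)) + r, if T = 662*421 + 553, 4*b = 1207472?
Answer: -70378488748570449/176274158326 ≈ -3.9926e+5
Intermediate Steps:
b = 301868 (b = (¼)*1207472 = 301868)
T = 279255 (T = 278702 + 553 = 279255)
r = -399252 (r = (2*(-24) + 636)*(-679) = (-48 + 636)*(-679) = 588*(-679) = -399252)
(-1125816/b + T/(-2335778)) + r = (-1125816/301868 + 279255/(-2335778)) - 399252 = (-1125816*1/301868 + 279255*(-1/2335778)) - 399252 = (-281454/75467 - 279255/2335778) - 399252 = -678488598297/176274158326 - 399252 = -70378488748570449/176274158326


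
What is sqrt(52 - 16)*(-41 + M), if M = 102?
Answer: 366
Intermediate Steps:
sqrt(52 - 16)*(-41 + M) = sqrt(52 - 16)*(-41 + 102) = sqrt(36)*61 = 6*61 = 366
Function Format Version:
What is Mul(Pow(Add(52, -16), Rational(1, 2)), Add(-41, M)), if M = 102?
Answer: 366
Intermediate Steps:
Mul(Pow(Add(52, -16), Rational(1, 2)), Add(-41, M)) = Mul(Pow(Add(52, -16), Rational(1, 2)), Add(-41, 102)) = Mul(Pow(36, Rational(1, 2)), 61) = Mul(6, 61) = 366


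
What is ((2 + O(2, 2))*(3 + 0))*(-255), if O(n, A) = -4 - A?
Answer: 3060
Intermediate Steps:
((2 + O(2, 2))*(3 + 0))*(-255) = ((2 + (-4 - 1*2))*(3 + 0))*(-255) = ((2 + (-4 - 2))*3)*(-255) = ((2 - 6)*3)*(-255) = -4*3*(-255) = -12*(-255) = 3060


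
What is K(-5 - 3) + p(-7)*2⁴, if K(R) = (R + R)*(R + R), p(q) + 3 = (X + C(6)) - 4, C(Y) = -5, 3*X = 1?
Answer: 208/3 ≈ 69.333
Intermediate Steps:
X = ⅓ (X = (⅓)*1 = ⅓ ≈ 0.33333)
p(q) = -35/3 (p(q) = -3 + ((⅓ - 5) - 4) = -3 + (-14/3 - 4) = -3 - 26/3 = -35/3)
K(R) = 4*R² (K(R) = (2*R)*(2*R) = 4*R²)
K(-5 - 3) + p(-7)*2⁴ = 4*(-5 - 3)² - 35/3*2⁴ = 4*(-8)² - 35/3*16 = 4*64 - 560/3 = 256 - 560/3 = 208/3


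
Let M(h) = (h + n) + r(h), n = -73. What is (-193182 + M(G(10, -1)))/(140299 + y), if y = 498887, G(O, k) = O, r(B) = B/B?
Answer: -96622/319593 ≈ -0.30233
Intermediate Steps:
r(B) = 1
M(h) = -72 + h (M(h) = (h - 73) + 1 = (-73 + h) + 1 = -72 + h)
(-193182 + M(G(10, -1)))/(140299 + y) = (-193182 + (-72 + 10))/(140299 + 498887) = (-193182 - 62)/639186 = -193244*1/639186 = -96622/319593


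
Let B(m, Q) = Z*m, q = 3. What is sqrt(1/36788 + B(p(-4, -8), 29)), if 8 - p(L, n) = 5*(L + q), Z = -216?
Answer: I*sqrt(950056565491)/18394 ≈ 52.991*I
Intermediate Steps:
p(L, n) = -7 - 5*L (p(L, n) = 8 - 5*(L + 3) = 8 - 5*(3 + L) = 8 - (15 + 5*L) = 8 + (-15 - 5*L) = -7 - 5*L)
B(m, Q) = -216*m
sqrt(1/36788 + B(p(-4, -8), 29)) = sqrt(1/36788 - 216*(-7 - 5*(-4))) = sqrt(1/36788 - 216*(-7 + 20)) = sqrt(1/36788 - 216*13) = sqrt(1/36788 - 2808) = sqrt(-103300703/36788) = I*sqrt(950056565491)/18394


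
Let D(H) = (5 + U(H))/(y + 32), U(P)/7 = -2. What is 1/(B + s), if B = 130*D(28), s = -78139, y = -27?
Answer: -1/78373 ≈ -1.2759e-5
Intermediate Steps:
U(P) = -14 (U(P) = 7*(-2) = -14)
D(H) = -9/5 (D(H) = (5 - 14)/(-27 + 32) = -9/5)
B = -234 (B = 130*(-9/5) = -234)
1/(B + s) = 1/(-234 - 78139) = 1/(-78373) = -1/78373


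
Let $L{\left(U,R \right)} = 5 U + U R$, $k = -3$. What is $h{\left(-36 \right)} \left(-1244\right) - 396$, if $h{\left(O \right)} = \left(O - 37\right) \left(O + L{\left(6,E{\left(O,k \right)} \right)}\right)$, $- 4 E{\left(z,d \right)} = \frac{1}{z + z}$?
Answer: $- \frac{6520513}{12} \approx -5.4338 \cdot 10^{5}$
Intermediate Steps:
$E{\left(z,d \right)} = - \frac{1}{8 z}$ ($E{\left(z,d \right)} = - \frac{1}{4 \left(z + z\right)} = - \frac{1}{4 \cdot 2 z} = - \frac{\frac{1}{2} \frac{1}{z}}{4} = - \frac{1}{8 z}$)
$L{\left(U,R \right)} = 5 U + R U$
$h{\left(O \right)} = \left(-37 + O\right) \left(30 + O - \frac{3}{4 O}\right)$ ($h{\left(O \right)} = \left(O - 37\right) \left(O + 6 \left(5 - \frac{1}{8 O}\right)\right) = \left(-37 + O\right) \left(O + \left(30 - \frac{3}{4 O}\right)\right) = \left(-37 + O\right) \left(30 + O - \frac{3}{4 O}\right)$)
$h{\left(-36 \right)} \left(-1244\right) - 396 = \left(- \frac{4443}{4} + \left(-36\right)^{2} - -252 + \frac{111}{4 \left(-36\right)}\right) \left(-1244\right) - 396 = \left(- \frac{4443}{4} + 1296 + 252 + \frac{111}{4} \left(- \frac{1}{36}\right)\right) \left(-1244\right) - 396 = \left(- \frac{4443}{4} + 1296 + 252 - \frac{37}{48}\right) \left(-1244\right) - 396 = \frac{20951}{48} \left(-1244\right) - 396 = - \frac{6515761}{12} - 396 = - \frac{6520513}{12}$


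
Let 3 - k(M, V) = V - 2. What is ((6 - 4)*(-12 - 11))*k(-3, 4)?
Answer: -46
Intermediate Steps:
k(M, V) = 5 - V (k(M, V) = 3 - (V - 2) = 3 - (-2 + V) = 3 + (2 - V) = 5 - V)
((6 - 4)*(-12 - 11))*k(-3, 4) = ((6 - 4)*(-12 - 11))*(5 - 1*4) = (2*(-23))*(5 - 4) = -46*1 = -46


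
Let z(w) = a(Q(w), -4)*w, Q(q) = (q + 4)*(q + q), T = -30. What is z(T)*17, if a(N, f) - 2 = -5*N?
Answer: 3976980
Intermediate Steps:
Q(q) = 2*q*(4 + q) (Q(q) = (4 + q)*(2*q) = 2*q*(4 + q))
a(N, f) = 2 - 5*N
z(w) = w*(2 - 10*w*(4 + w)) (z(w) = (2 - 10*w*(4 + w))*w = w*(2 - 10*w*(4 + w)))
z(T)*17 = -2*(-30)*(-1 + 5*(-30)*(4 - 30))*17 = -2*(-30)*(-1 + 5*(-30)*(-26))*17 = -2*(-30)*(-1 + 3900)*17 = -2*(-30)*3899*17 = 233940*17 = 3976980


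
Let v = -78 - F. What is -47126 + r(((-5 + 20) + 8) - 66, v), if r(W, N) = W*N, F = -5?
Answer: -43987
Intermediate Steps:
v = -73 (v = -78 - 1*(-5) = -78 + 5 = -73)
r(W, N) = N*W
-47126 + r(((-5 + 20) + 8) - 66, v) = -47126 - 73*(((-5 + 20) + 8) - 66) = -47126 - 73*((15 + 8) - 66) = -47126 - 73*(23 - 66) = -47126 - 73*(-43) = -47126 + 3139 = -43987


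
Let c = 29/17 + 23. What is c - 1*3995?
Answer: -67495/17 ≈ -3970.3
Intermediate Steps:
c = 420/17 (c = (1/17)*29 + 23 = 29/17 + 23 = 420/17 ≈ 24.706)
c - 1*3995 = 420/17 - 1*3995 = 420/17 - 3995 = -67495/17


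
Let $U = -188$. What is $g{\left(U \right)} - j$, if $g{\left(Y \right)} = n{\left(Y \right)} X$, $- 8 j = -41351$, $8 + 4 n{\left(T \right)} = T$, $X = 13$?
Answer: $- \frac{46447}{8} \approx -5805.9$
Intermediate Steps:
$n{\left(T \right)} = -2 + \frac{T}{4}$
$j = \frac{41351}{8}$ ($j = \left(- \frac{1}{8}\right) \left(-41351\right) = \frac{41351}{8} \approx 5168.9$)
$g{\left(Y \right)} = -26 + \frac{13 Y}{4}$ ($g{\left(Y \right)} = \left(-2 + \frac{Y}{4}\right) 13 = -26 + \frac{13 Y}{4}$)
$g{\left(U \right)} - j = \left(-26 + \frac{13}{4} \left(-188\right)\right) - \frac{41351}{8} = \left(-26 - 611\right) - \frac{41351}{8} = -637 - \frac{41351}{8} = - \frac{46447}{8}$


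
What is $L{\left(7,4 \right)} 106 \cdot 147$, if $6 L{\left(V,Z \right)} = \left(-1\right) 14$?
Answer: $-36358$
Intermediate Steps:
$L{\left(V,Z \right)} = - \frac{7}{3}$ ($L{\left(V,Z \right)} = \frac{\left(-1\right) 14}{6} = \frac{1}{6} \left(-14\right) = - \frac{7}{3}$)
$L{\left(7,4 \right)} 106 \cdot 147 = \left(- \frac{7}{3}\right) 106 \cdot 147 = \left(- \frac{742}{3}\right) 147 = -36358$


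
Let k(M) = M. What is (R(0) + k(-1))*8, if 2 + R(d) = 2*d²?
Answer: -24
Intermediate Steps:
R(d) = -2 + 2*d²
(R(0) + k(-1))*8 = ((-2 + 2*0²) - 1)*8 = ((-2 + 2*0) - 1)*8 = ((-2 + 0) - 1)*8 = (-2 - 1)*8 = -3*8 = -24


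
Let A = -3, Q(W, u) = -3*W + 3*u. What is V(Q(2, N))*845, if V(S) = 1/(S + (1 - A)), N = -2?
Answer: -845/8 ≈ -105.63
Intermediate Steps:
V(S) = 1/(4 + S) (V(S) = 1/(S + (1 - 1*(-3))) = 1/(S + (1 + 3)) = 1/(S + 4) = 1/(4 + S))
V(Q(2, N))*845 = 845/(4 + (-3*2 + 3*(-2))) = 845/(4 + (-6 - 6)) = 845/(4 - 12) = 845/(-8) = -1/8*845 = -845/8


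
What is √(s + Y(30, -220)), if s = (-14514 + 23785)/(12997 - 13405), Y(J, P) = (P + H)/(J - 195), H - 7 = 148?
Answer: I*√112438986/2244 ≈ 4.7254*I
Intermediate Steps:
H = 155 (H = 7 + 148 = 155)
Y(J, P) = (155 + P)/(-195 + J) (Y(J, P) = (P + 155)/(J - 195) = (155 + P)/(-195 + J))
s = -9271/408 (s = 9271/(-408) = 9271*(-1/408) = -9271/408 ≈ -22.723)
√(s + Y(30, -220)) = √(-9271/408 + (155 - 220)/(-195 + 30)) = √(-9271/408 - 65/(-165)) = √(-9271/408 - 1/165*(-65)) = √(-9271/408 + 13/33) = √(-100213/4488) = I*√112438986/2244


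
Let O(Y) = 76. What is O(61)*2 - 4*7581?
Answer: -30172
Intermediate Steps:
O(61)*2 - 4*7581 = 76*2 - 4*7581 = 152 - 30324 = -30172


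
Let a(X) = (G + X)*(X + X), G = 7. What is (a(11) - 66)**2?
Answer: 108900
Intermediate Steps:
a(X) = 2*X*(7 + X) (a(X) = (7 + X)*(X + X) = (7 + X)*(2*X) = 2*X*(7 + X))
(a(11) - 66)**2 = (2*11*(7 + 11) - 66)**2 = (2*11*18 - 66)**2 = (396 - 66)**2 = 330**2 = 108900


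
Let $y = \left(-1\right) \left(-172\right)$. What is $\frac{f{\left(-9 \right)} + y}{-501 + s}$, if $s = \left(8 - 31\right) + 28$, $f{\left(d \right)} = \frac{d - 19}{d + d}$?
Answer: $- \frac{781}{2232} \approx -0.34991$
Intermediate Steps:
$y = 172$
$f{\left(d \right)} = \frac{-19 + d}{2 d}$
$s = 5$ ($s = -23 + 28 = 5$)
$\frac{f{\left(-9 \right)} + y}{-501 + s} = \frac{\frac{-19 - 9}{2 \left(-9\right)} + 172}{-501 + 5} = \frac{\frac{1}{2} \left(- \frac{1}{9}\right) \left(-28\right) + 172}{-496} = \left(\frac{14}{9} + 172\right) \left(- \frac{1}{496}\right) = \frac{1562}{9} \left(- \frac{1}{496}\right) = - \frac{781}{2232}$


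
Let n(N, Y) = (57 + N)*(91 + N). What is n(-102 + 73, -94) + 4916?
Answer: 6652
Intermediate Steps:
n(-102 + 73, -94) + 4916 = (5187 + (-102 + 73)² + 148*(-102 + 73)) + 4916 = (5187 + (-29)² + 148*(-29)) + 4916 = (5187 + 841 - 4292) + 4916 = 1736 + 4916 = 6652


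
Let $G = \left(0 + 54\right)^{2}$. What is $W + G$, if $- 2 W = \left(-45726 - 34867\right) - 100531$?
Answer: $93478$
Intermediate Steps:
$W = 90562$ ($W = - \frac{\left(-45726 - 34867\right) - 100531}{2} = - \frac{-80593 - 100531}{2} = \left(- \frac{1}{2}\right) \left(-181124\right) = 90562$)
$G = 2916$ ($G = 54^{2} = 2916$)
$W + G = 90562 + 2916 = 93478$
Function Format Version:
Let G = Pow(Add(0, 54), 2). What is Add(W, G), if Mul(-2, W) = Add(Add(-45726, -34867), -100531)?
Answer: 93478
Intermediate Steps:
W = 90562 (W = Mul(Rational(-1, 2), Add(Add(-45726, -34867), -100531)) = Mul(Rational(-1, 2), Add(-80593, -100531)) = Mul(Rational(-1, 2), -181124) = 90562)
G = 2916 (G = Pow(54, 2) = 2916)
Add(W, G) = Add(90562, 2916) = 93478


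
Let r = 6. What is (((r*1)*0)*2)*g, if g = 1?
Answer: 0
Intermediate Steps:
(((r*1)*0)*2)*g = (((6*1)*0)*2)*1 = ((6*0)*2)*1 = (0*2)*1 = 0*1 = 0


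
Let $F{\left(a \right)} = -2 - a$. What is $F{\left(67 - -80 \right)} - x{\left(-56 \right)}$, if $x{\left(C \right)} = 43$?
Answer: $-192$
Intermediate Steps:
$F{\left(67 - -80 \right)} - x{\left(-56 \right)} = \left(-2 - \left(67 - -80\right)\right) - 43 = \left(-2 - \left(67 + 80\right)\right) - 43 = \left(-2 - 147\right) - 43 = -149 - 43 = -192$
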